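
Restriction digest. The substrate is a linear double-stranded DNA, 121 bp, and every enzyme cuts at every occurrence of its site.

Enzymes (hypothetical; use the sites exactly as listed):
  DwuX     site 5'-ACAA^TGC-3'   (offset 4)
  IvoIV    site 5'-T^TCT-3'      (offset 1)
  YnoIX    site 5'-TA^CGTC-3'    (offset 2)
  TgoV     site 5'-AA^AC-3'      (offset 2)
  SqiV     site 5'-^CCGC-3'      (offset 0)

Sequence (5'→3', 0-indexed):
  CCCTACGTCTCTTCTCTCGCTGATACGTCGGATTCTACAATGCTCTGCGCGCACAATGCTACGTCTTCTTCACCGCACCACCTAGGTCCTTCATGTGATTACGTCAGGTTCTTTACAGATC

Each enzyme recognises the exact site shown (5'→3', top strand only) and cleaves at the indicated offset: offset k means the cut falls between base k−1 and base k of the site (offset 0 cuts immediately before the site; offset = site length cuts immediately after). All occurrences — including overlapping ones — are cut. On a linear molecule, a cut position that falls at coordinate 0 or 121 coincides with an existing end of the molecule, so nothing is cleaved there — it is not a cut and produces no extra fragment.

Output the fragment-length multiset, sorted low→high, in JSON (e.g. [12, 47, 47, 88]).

Site scan:
  DwuX ACAATGC/4: at [36, 52] ⇒ [40, 56]
  IvoIV TTCT/1: at [11, 32, 65, 108] ⇒ [12, 33, 66, 109]
  YnoIX TACGTC/2: at [3, 23, 59, 99] ⇒ [5, 25, 61, 101]
  TgoV (AAAC, off=2): no sites
  SqiV CCGC/0: at [72] ⇒ [72]

Pooled cuts: [5, 12, 25, 33, 40, 56, 61, 66, 72, 101, 109]

Fragment lengths:
  [0,5): 5 bp
  [5,12): 7 bp
  [12,25): 13 bp
  [25,33): 8 bp
  [33,40): 7 bp
  [40,56): 16 bp
  [56,61): 5 bp
  [61,66): 5 bp
  [66,72): 6 bp
  [72,101): 29 bp
  [101,109): 8 bp
  [109,121): 12 bp

[5,5,5,6,7,7,8,8,12,13,16,29]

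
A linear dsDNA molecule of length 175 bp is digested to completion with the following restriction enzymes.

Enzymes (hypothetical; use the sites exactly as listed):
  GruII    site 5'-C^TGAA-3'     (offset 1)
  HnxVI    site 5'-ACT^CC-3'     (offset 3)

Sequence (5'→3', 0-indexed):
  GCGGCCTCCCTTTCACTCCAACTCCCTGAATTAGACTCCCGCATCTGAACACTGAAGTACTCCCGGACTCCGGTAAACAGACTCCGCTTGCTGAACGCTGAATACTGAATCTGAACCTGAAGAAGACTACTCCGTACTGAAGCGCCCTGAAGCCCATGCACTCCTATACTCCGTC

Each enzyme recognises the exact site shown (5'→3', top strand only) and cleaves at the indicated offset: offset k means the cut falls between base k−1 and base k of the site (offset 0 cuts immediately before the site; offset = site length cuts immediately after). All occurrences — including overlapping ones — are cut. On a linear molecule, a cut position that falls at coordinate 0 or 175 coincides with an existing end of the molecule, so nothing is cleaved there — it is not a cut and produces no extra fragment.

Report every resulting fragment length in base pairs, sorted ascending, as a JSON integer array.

Per-enzyme occurrences:
  GruII CTGAA/1: at [25, 44, 51, 90, 97, 104, 110, 116, 136, 146] ⇒ [26, 45, 52, 91, 98, 105, 111, 117, 137, 147]
  HnxVI ACTCC/3: at [14, 20, 34, 58, 66, 80, 128, 159, 167] ⇒ [17, 23, 37, 61, 69, 83, 131, 162, 170]

All cut coordinates (distinct, sorted): [17, 23, 26, 37, 45, 52, 61, 69, 83, 91, 98, 105, 111, 117, 131, 137, 147, 162, 170]

Fragments:
  [0,17): 17 bp
  [17,23): 6 bp
  [23,26): 3 bp
  [26,37): 11 bp
  [37,45): 8 bp
  [45,52): 7 bp
  [52,61): 9 bp
  [61,69): 8 bp
  [69,83): 14 bp
  [83,91): 8 bp
  [91,98): 7 bp
  [98,105): 7 bp
  [105,111): 6 bp
  [111,117): 6 bp
  [117,131): 14 bp
  [131,137): 6 bp
  [137,147): 10 bp
  [147,162): 15 bp
  [162,170): 8 bp
  [170,175): 5 bp

[3,5,6,6,6,6,7,7,7,8,8,8,8,9,10,11,14,14,15,17]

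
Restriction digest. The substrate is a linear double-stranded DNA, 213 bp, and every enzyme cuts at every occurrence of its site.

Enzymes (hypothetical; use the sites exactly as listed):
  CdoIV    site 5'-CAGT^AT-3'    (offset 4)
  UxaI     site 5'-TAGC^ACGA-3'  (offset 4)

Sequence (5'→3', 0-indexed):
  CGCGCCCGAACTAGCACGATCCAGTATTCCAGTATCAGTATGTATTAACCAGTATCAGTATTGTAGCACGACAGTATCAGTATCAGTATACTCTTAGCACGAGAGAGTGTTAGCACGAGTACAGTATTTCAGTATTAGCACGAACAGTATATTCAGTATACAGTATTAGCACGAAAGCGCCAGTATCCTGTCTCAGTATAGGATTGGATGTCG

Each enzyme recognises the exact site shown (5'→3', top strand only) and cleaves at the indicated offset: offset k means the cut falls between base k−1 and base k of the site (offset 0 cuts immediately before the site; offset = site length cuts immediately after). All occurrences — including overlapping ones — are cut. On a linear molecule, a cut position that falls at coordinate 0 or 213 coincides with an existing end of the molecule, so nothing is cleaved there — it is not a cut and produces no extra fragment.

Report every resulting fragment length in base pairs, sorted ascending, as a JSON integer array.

[6,6,6,6,6,6,7,8,8,8,8,9,9,10,11,11,13,14,14,15,16,16]

Per-enzyme occurrences:
  CdoIV CAGTAT/4: at [21, 29, 35, 49, 55, 71, 77, 83, 121, 129, 144, 153, 160, 180, 193] ⇒ [25, 33, 39, 53, 59, 75, 81, 87, 125, 133, 148, 157, 164, 184, 197]
  UxaI TAGCACGA/4: at [11, 63, 94, 110, 135, 166] ⇒ [15, 67, 98, 114, 139, 170]

Pooled cuts: [15, 25, 33, 39, 53, 59, 67, 75, 81, 87, 98, 114, 125, 133, 139, 148, 157, 164, 170, 184, 197]

Fragments:
  [0,15): 15 bp
  [15,25): 10 bp
  [25,33): 8 bp
  [33,39): 6 bp
  [39,53): 14 bp
  [53,59): 6 bp
  [59,67): 8 bp
  [67,75): 8 bp
  [75,81): 6 bp
  [81,87): 6 bp
  [87,98): 11 bp
  [98,114): 16 bp
  [114,125): 11 bp
  [125,133): 8 bp
  [133,139): 6 bp
  [139,148): 9 bp
  [148,157): 9 bp
  [157,164): 7 bp
  [164,170): 6 bp
  [170,184): 14 bp
  [184,197): 13 bp
  [197,213): 16 bp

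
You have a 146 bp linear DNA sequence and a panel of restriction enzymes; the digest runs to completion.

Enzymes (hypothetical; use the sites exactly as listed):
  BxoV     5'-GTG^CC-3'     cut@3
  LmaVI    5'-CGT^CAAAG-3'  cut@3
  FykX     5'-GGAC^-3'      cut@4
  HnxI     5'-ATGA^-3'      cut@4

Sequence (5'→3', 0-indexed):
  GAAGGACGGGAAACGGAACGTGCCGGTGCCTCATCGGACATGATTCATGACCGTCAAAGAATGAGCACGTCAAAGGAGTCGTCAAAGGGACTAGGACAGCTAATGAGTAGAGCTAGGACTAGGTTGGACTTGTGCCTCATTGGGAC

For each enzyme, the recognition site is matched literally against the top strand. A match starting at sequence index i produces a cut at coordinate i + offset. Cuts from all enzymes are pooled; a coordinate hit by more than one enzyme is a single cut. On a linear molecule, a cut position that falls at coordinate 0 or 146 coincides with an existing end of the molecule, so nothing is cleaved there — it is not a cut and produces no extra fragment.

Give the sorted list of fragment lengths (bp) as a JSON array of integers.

[4,4,5,6,6,6,7,7,9,9,10,10,11,12,12,13,15]

Site scan:
  BxoV (GTGCC, off=3): starts [19, 25, 131] → cuts [22, 28, 134]
  LmaVI (CGTCAAAG, off=3): starts [51, 67, 79] → cuts [54, 70, 82]
  FykX (GGAC, off=4): starts [3, 35, 87, 93, 115, 125, 142] → cuts [7, 39, 91, 97, 119, 129] (position 146 is a terminus of the linear molecule — no cut)
  HnxI (ATGA, off=4): starts [39, 46, 60, 102] → cuts [43, 50, 64, 106]

Pooled cuts: [7, 22, 28, 39, 43, 50, 54, 64, 70, 82, 91, 97, 106, 119, 129, 134]

Fragments:
  [0,7): 7 bp
  [7,22): 15 bp
  [22,28): 6 bp
  [28,39): 11 bp
  [39,43): 4 bp
  [43,50): 7 bp
  [50,54): 4 bp
  [54,64): 10 bp
  [64,70): 6 bp
  [70,82): 12 bp
  [82,91): 9 bp
  [91,97): 6 bp
  [97,106): 9 bp
  [106,119): 13 bp
  [119,129): 10 bp
  [129,134): 5 bp
  [134,146): 12 bp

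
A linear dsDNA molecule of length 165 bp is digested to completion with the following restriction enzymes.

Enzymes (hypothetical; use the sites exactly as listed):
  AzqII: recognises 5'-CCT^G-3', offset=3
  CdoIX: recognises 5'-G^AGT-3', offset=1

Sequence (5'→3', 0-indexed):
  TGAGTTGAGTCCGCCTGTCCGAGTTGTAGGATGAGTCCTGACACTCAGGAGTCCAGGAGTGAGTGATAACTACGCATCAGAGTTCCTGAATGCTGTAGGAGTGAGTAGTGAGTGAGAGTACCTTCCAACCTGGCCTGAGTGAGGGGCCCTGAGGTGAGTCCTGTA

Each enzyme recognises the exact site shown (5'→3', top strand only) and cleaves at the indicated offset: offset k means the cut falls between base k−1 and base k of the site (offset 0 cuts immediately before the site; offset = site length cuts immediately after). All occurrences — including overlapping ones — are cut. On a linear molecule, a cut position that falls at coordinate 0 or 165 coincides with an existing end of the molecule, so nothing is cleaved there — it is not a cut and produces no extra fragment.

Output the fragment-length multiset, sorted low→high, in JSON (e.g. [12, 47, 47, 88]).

Scan for sites:
  AzqII CCTG/3: at [13, 36, 84, 128, 133, 147, 159] ⇒ [16, 39, 87, 131, 136, 150, 162]
  CdoIX GAGT/1: at [1, 6, 20, 32, 48, 56, 60, 79, 98, 102, 109, 115, 136, 155] ⇒ [2, 7, 21, 33, 49, 57, 61, 80, 99, 103, 110, 116, 137, 156]

Pooled cuts: [2, 7, 16, 21, 33, 39, 49, 57, 61, 80, 87, 99, 103, 110, 116, 131, 136, 137, 150, 156, 162]

Fragment lengths:
  [0,2): 2 bp
  [2,7): 5 bp
  [7,16): 9 bp
  [16,21): 5 bp
  [21,33): 12 bp
  [33,39): 6 bp
  [39,49): 10 bp
  [49,57): 8 bp
  [57,61): 4 bp
  [61,80): 19 bp
  [80,87): 7 bp
  [87,99): 12 bp
  [99,103): 4 bp
  [103,110): 7 bp
  [110,116): 6 bp
  [116,131): 15 bp
  [131,136): 5 bp
  [136,137): 1 bp
  [137,150): 13 bp
  [150,156): 6 bp
  [156,162): 6 bp
  [162,165): 3 bp

[1,2,3,4,4,5,5,5,6,6,6,6,7,7,8,9,10,12,12,13,15,19]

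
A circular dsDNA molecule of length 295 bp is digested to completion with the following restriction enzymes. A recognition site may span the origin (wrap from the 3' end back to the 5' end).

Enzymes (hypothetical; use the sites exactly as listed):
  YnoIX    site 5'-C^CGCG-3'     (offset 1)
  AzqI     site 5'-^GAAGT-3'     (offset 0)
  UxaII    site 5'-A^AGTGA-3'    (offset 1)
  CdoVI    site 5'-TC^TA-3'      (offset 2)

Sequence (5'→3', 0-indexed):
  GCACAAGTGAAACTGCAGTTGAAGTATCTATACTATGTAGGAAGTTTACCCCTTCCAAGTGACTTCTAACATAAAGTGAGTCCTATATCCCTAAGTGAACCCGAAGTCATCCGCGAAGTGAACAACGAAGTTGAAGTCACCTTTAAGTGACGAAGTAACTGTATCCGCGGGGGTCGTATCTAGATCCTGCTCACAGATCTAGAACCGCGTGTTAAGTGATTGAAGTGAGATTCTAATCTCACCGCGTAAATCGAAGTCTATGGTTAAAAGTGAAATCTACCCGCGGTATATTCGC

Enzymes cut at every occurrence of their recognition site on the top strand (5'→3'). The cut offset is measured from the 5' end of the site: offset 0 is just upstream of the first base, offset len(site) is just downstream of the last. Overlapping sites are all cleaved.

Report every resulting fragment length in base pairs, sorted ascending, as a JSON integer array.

Per-enzyme occurrences:
  YnoIX CCGCG/1: at [110, 164, 204, 241, 280] ⇒ [111, 165, 205, 242, 281]
  AzqI GAAGT/0: at [20, 40, 102, 114, 126, 132, 151, 221, 252] ⇒ [20, 40, 102, 114, 126, 132, 151, 221, 252]
  UxaII AAGTGA/1: at [4, 56, 73, 92, 115, 144, 213, 222, 267] ⇒ [5, 57, 74, 93, 116, 145, 214, 223, 268]
  CdoVI TCTA/2: at [26, 64, 178, 197, 231, 256, 275] ⇒ [28, 66, 180, 199, 233, 258, 277]

Pooled cuts: [5, 20, 28, 40, 57, 66, 74, 93, 102, 111, 114, 116, 126, 132, 145, 151, 165, 180, 199, 205, 214, 221, 223, 233, 242, 252, 258, 268, 277, 281]

Fragments:
  5→20: 15 bp
  20→28: 8 bp
  28→40: 12 bp
  40→57: 17 bp
  57→66: 9 bp
  66→74: 8 bp
  74→93: 19 bp
  93→102: 9 bp
  102→111: 9 bp
  111→114: 3 bp
  114→116: 2 bp
  116→126: 10 bp
  126→132: 6 bp
  132→145: 13 bp
  145→151: 6 bp
  151→165: 14 bp
  165→180: 15 bp
  180→199: 19 bp
  199→205: 6 bp
  205→214: 9 bp
  214→221: 7 bp
  221→223: 2 bp
  223→233: 10 bp
  233→242: 9 bp
  242→252: 10 bp
  252→258: 6 bp
  258→268: 10 bp
  268→277: 9 bp
  277→281: 4 bp
  281→5 (wrap): 295-281+5 = 19 bp

[2,2,3,4,6,6,6,6,7,8,8,9,9,9,9,9,9,10,10,10,10,12,13,14,15,15,17,19,19,19]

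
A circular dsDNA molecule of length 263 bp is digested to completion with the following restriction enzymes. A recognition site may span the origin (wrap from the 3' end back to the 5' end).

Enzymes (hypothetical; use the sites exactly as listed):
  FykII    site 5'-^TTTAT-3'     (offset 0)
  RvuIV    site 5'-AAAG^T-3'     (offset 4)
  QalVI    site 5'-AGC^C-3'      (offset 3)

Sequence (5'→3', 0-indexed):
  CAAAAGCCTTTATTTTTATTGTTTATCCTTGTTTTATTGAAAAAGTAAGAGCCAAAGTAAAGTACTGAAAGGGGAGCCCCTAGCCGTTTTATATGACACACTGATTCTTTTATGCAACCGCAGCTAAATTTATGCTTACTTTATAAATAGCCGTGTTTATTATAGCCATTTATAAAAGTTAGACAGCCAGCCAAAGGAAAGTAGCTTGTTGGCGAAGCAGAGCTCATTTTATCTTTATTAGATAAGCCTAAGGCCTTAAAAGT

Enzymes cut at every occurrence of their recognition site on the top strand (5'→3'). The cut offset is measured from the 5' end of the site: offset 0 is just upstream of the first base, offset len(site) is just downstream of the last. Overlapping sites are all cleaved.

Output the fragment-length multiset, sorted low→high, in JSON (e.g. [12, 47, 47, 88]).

[1,2,3,4,4,5,5,6,6,7,7,7,8,9,10,10,11,11,11,12,13,14,15,15,20,21,26]

Site scan:
  FykII (TTTAT, off=0): starts [8, 14, 21, 32, 87, 108, 128, 139, 155, 168, 227, 233] → cuts [8, 14, 21, 32, 87, 108, 128, 139, 155, 168, 227, 233]
  RvuIV (AAAGT, off=4): starts [41, 53, 58, 174, 197, 258] → cuts [45, 57, 62, 178, 201, 262]
  QalVI (AGCC, off=3): starts [4, 49, 74, 81, 148, 163, 184, 188, 244] → cuts [7, 52, 77, 84, 151, 166, 187, 191, 247]

Pooled cuts: [7, 8, 14, 21, 32, 45, 52, 57, 62, 77, 84, 87, 108, 128, 139, 151, 155, 166, 168, 178, 187, 191, 201, 227, 233, 247, 262]

Fragments:
  7→8: 1 bp
  8→14: 6 bp
  14→21: 7 bp
  21→32: 11 bp
  32→45: 13 bp
  45→52: 7 bp
  52→57: 5 bp
  57→62: 5 bp
  62→77: 15 bp
  77→84: 7 bp
  84→87: 3 bp
  87→108: 21 bp
  108→128: 20 bp
  128→139: 11 bp
  139→151: 12 bp
  151→155: 4 bp
  155→166: 11 bp
  166→168: 2 bp
  168→178: 10 bp
  178→187: 9 bp
  187→191: 4 bp
  191→201: 10 bp
  201→227: 26 bp
  227→233: 6 bp
  233→247: 14 bp
  247→262: 15 bp
  262→7 (wrap): 263-262+7 = 8 bp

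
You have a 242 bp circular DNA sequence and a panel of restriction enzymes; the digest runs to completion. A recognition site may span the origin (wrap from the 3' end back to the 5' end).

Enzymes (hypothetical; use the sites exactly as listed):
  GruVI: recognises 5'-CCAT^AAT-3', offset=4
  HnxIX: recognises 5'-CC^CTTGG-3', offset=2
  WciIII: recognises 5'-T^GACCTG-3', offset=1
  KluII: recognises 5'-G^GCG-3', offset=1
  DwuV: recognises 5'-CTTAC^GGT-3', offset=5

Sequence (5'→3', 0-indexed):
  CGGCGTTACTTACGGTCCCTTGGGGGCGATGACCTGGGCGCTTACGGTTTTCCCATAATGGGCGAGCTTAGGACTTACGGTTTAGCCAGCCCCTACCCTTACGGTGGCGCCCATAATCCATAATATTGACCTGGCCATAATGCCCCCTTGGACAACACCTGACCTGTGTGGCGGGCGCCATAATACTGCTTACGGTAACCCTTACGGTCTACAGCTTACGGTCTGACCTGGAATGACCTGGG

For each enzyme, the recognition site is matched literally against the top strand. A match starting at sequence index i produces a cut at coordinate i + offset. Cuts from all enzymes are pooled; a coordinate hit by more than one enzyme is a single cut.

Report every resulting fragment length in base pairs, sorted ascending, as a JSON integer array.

[3,4,4,5,5,5,5,6,7,7,7,7,7,8,8,8,10,10,11,11,11,12,12,14,14,17,24]

Site scan:
  GruVI (CCATAAT, off=4): starts [52, 110, 117, 134, 177] → cuts [56, 114, 121, 138, 181]
  HnxIX (CCCTTGG, off=2): starts [16, 144] → cuts [18, 146]
  WciIII (TGACCTG, off=1): starts [29, 126, 159, 223, 233] → cuts [30, 127, 160, 224, 234]
  KluII (GGCG, off=1): starts [1, 24, 36, 60, 105, 169, 173, 240] → cuts [2, 25, 37, 61, 106, 170, 174, 241]
  DwuV (CTTACGGT, off=5): starts [8, 40, 73, 97, 188, 200, 214] → cuts [13, 45, 78, 102, 193, 205, 219]

Pooled cuts: [2, 13, 18, 25, 30, 37, 45, 56, 61, 78, 102, 106, 114, 121, 127, 138, 146, 160, 170, 174, 181, 193, 205, 219, 224, 234, 241]

Fragment lengths:
  2→13: 11 bp
  13→18: 5 bp
  18→25: 7 bp
  25→30: 5 bp
  30→37: 7 bp
  37→45: 8 bp
  45→56: 11 bp
  56→61: 5 bp
  61→78: 17 bp
  78→102: 24 bp
  102→106: 4 bp
  106→114: 8 bp
  114→121: 7 bp
  121→127: 6 bp
  127→138: 11 bp
  138→146: 8 bp
  146→160: 14 bp
  160→170: 10 bp
  170→174: 4 bp
  174→181: 7 bp
  181→193: 12 bp
  193→205: 12 bp
  205→219: 14 bp
  219→224: 5 bp
  224→234: 10 bp
  234→241: 7 bp
  241→2 (wrap): 242-241+2 = 3 bp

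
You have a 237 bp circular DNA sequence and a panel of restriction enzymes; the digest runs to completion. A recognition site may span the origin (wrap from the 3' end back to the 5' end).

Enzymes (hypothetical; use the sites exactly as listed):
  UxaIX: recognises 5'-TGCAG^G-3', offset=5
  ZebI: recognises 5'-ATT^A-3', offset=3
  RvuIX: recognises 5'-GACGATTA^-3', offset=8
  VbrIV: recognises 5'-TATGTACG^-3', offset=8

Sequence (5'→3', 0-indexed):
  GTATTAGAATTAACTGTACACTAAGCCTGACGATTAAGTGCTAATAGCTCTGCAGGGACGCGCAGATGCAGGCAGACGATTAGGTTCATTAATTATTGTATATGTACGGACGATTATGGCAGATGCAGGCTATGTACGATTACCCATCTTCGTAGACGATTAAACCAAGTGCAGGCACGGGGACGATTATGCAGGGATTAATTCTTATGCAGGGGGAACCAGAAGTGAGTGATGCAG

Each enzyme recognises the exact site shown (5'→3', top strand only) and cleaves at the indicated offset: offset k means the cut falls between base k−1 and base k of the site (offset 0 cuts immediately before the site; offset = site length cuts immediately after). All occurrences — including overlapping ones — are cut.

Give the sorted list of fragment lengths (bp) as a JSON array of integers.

[1,1,1,1,1,3,4,5,5,5,6,7,8,10,10,12,12,13,14,14,16,19,20,24,25]

Site scan:
  UxaIX (TGCAGG, off=5): starts [50, 66, 123, 169, 189, 207, 232] → cuts [0, 55, 71, 128, 174, 194, 212]
  ZebI (ATTA, off=3): starts [2, 8, 32, 78, 87, 91, 112, 138, 158, 185, 196] → cuts [5, 11, 35, 81, 90, 94, 115, 141, 161, 188, 199]
  RvuIX (GACGATTA, off=8): starts [28, 74, 108, 154, 181] → cuts [36, 82, 116, 162, 189]
  VbrIV (TATGTACG, off=8): starts [100, 130] → cuts [108, 138]

Pooled cuts: [0, 5, 11, 35, 36, 55, 71, 81, 82, 90, 94, 108, 115, 116, 128, 138, 141, 161, 162, 174, 188, 189, 194, 199, 212]

Fragments:
  0→5: 5 bp
  5→11: 6 bp
  11→35: 24 bp
  35→36: 1 bp
  36→55: 19 bp
  55→71: 16 bp
  71→81: 10 bp
  81→82: 1 bp
  82→90: 8 bp
  90→94: 4 bp
  94→108: 14 bp
  108→115: 7 bp
  115→116: 1 bp
  116→128: 12 bp
  128→138: 10 bp
  138→141: 3 bp
  141→161: 20 bp
  161→162: 1 bp
  162→174: 12 bp
  174→188: 14 bp
  188→189: 1 bp
  189→194: 5 bp
  194→199: 5 bp
  199→212: 13 bp
  212→0 (wrap): 237-212+0 = 25 bp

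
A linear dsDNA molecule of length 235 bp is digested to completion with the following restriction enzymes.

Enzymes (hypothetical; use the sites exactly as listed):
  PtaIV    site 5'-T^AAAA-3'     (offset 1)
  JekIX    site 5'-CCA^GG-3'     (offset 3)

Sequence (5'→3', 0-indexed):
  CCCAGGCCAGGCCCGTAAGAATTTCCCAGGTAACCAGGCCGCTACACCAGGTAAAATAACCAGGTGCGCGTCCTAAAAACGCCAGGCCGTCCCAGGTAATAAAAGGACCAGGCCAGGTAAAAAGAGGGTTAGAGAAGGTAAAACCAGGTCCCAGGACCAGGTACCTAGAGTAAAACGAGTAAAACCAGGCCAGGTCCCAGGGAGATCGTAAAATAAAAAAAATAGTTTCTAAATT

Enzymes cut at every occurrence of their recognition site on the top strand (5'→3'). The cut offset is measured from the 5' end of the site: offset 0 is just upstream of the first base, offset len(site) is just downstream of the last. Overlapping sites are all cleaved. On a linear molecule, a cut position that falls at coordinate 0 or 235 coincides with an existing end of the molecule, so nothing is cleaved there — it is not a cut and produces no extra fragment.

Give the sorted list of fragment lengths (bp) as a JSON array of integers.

[3,3,4,5,5,5,5,6,6,7,7,7,7,8,9,10,10,10,10,10,12,12,13,19,21,21]

Scan for sites:
  PtaIV TAAAA/1: at [51, 73, 99, 117, 138, 170, 179, 208, 213] ⇒ [52, 74, 100, 118, 139, 171, 180, 209, 214]
  JekIX CCAGG/3: at [1, 6, 25, 33, 46, 59, 81, 91, 107, 112, 143, 150, 156, 184, 189, 196] ⇒ [4, 9, 28, 36, 49, 62, 84, 94, 110, 115, 146, 153, 159, 187, 192, 199]

Pooled cuts: [4, 9, 28, 36, 49, 52, 62, 74, 84, 94, 100, 110, 115, 118, 139, 146, 153, 159, 171, 180, 187, 192, 199, 209, 214]

Fragments:
  [0,4): 4 bp
  [4,9): 5 bp
  [9,28): 19 bp
  [28,36): 8 bp
  [36,49): 13 bp
  [49,52): 3 bp
  [52,62): 10 bp
  [62,74): 12 bp
  [74,84): 10 bp
  [84,94): 10 bp
  [94,100): 6 bp
  [100,110): 10 bp
  [110,115): 5 bp
  [115,118): 3 bp
  [118,139): 21 bp
  [139,146): 7 bp
  [146,153): 7 bp
  [153,159): 6 bp
  [159,171): 12 bp
  [171,180): 9 bp
  [180,187): 7 bp
  [187,192): 5 bp
  [192,199): 7 bp
  [199,209): 10 bp
  [209,214): 5 bp
  [214,235): 21 bp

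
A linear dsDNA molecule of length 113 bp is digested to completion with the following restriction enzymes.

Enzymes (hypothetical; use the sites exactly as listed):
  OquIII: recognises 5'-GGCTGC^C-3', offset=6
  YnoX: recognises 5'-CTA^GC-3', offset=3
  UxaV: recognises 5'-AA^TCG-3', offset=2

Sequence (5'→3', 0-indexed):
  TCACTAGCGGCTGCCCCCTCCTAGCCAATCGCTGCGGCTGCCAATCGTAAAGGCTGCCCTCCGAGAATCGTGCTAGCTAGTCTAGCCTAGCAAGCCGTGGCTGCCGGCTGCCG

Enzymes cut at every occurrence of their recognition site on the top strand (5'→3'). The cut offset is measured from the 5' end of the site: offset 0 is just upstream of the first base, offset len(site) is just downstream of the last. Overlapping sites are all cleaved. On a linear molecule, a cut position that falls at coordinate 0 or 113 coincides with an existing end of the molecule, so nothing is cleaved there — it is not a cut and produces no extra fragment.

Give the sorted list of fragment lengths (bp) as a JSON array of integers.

Site scan:
  OquIII (GGCTGCC, off=6): starts [8, 35, 51, 98, 105] → cuts [14, 41, 57, 104, 111]
  YnoX (CTAGC, off=3): starts [3, 20, 72, 81, 86] → cuts [6, 23, 75, 84, 89]
  UxaV (AATCG, off=2): starts [26, 42, 65] → cuts [28, 44, 67]

All cut coordinates (distinct, sorted): [6, 14, 23, 28, 41, 44, 57, 67, 75, 84, 89, 104, 111]

Fragment lengths:
  [0,6): 6 bp
  [6,14): 8 bp
  [14,23): 9 bp
  [23,28): 5 bp
  [28,41): 13 bp
  [41,44): 3 bp
  [44,57): 13 bp
  [57,67): 10 bp
  [67,75): 8 bp
  [75,84): 9 bp
  [84,89): 5 bp
  [89,104): 15 bp
  [104,111): 7 bp
  [111,113): 2 bp

[2,3,5,5,6,7,8,8,9,9,10,13,13,15]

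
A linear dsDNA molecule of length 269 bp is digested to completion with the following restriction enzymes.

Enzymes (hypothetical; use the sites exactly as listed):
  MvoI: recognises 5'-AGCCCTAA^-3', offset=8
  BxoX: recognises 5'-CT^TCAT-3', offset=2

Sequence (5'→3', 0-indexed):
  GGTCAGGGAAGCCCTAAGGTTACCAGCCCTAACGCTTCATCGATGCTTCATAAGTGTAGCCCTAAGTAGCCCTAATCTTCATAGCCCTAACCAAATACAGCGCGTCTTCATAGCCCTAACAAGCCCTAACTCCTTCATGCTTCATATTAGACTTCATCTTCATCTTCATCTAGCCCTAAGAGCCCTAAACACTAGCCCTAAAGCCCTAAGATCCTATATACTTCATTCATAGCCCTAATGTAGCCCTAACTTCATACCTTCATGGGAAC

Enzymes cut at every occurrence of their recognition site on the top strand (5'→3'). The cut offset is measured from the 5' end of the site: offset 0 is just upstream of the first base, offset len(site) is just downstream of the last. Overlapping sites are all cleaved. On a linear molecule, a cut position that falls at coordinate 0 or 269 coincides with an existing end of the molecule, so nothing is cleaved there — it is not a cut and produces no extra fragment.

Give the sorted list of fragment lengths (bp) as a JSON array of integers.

Per-enzyme occurrences:
  MvoI AGCCCTAA/8: at [9, 24, 57, 67, 82, 111, 121, 171, 180, 193, 201, 230, 241] ⇒ [17, 32, 65, 75, 90, 119, 129, 179, 188, 201, 209, 238, 249]
  BxoX CTTCAT/2: at [34, 45, 76, 105, 132, 139, 151, 157, 163, 220, 249, 257] ⇒ [36, 47, 78, 107, 134, 141, 153, 159, 165, 222, 251, 259]

Pooled cuts: [17, 32, 36, 47, 65, 75, 78, 90, 107, 119, 129, 134, 141, 153, 159, 165, 179, 188, 201, 209, 222, 238, 249, 251, 259]

Fragments:
  [0,17): 17 bp
  [17,32): 15 bp
  [32,36): 4 bp
  [36,47): 11 bp
  [47,65): 18 bp
  [65,75): 10 bp
  [75,78): 3 bp
  [78,90): 12 bp
  [90,107): 17 bp
  [107,119): 12 bp
  [119,129): 10 bp
  [129,134): 5 bp
  [134,141): 7 bp
  [141,153): 12 bp
  [153,159): 6 bp
  [159,165): 6 bp
  [165,179): 14 bp
  [179,188): 9 bp
  [188,201): 13 bp
  [201,209): 8 bp
  [209,222): 13 bp
  [222,238): 16 bp
  [238,249): 11 bp
  [249,251): 2 bp
  [251,259): 8 bp
  [259,269): 10 bp

[2,3,4,5,6,6,7,8,8,9,10,10,10,11,11,12,12,12,13,13,14,15,16,17,17,18]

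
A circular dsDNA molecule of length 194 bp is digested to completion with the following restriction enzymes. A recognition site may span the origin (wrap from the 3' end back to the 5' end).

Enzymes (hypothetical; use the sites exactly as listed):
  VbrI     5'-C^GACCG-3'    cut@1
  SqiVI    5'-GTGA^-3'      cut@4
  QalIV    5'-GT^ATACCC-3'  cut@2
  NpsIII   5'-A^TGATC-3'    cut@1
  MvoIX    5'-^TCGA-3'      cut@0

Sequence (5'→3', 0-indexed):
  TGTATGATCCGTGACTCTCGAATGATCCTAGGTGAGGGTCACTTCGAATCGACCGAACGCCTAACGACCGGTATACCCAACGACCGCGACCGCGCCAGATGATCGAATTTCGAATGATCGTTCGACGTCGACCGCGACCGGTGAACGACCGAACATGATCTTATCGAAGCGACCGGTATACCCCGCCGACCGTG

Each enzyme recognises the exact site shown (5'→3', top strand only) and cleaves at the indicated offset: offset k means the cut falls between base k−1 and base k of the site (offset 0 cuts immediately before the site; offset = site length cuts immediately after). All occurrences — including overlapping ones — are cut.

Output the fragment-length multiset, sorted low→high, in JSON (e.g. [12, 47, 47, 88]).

Scan for sites:
  VbrI (CGACCG, off=1): starts [49, 64, 80, 86, 128, 134, 145, 169, 186] → cuts [50, 65, 81, 87, 129, 135, 146, 170, 187]
  SqiVI (GTGA, off=4): starts [10, 31, 140] → cuts [14, 35, 144]
  QalIV (GTATACCC, off=2): starts [70, 175] → cuts [72, 177]
  NpsIII (ATGATC, off=1): starts [3, 21, 98, 113, 154] → cuts [4, 22, 99, 114, 155]
  MvoIX (TCGA, off=0): starts [17, 43, 48, 102, 109, 121, 127, 163] → cuts [17, 43, 48, 102, 109, 121, 127, 163]

All cut coordinates (distinct, sorted): [4, 14, 17, 22, 35, 43, 48, 50, 65, 72, 81, 87, 99, 102, 109, 114, 121, 127, 129, 135, 144, 146, 155, 163, 170, 177, 187]

Fragments:
  4→14: 10 bp
  14→17: 3 bp
  17→22: 5 bp
  22→35: 13 bp
  35→43: 8 bp
  43→48: 5 bp
  48→50: 2 bp
  50→65: 15 bp
  65→72: 7 bp
  72→81: 9 bp
  81→87: 6 bp
  87→99: 12 bp
  99→102: 3 bp
  102→109: 7 bp
  109→114: 5 bp
  114→121: 7 bp
  121→127: 6 bp
  127→129: 2 bp
  129→135: 6 bp
  135→144: 9 bp
  144→146: 2 bp
  146→155: 9 bp
  155→163: 8 bp
  163→170: 7 bp
  170→177: 7 bp
  177→187: 10 bp
  187→4 (wrap): 194-187+4 = 11 bp

[2,2,2,3,3,5,5,5,6,6,6,7,7,7,7,7,8,8,9,9,9,10,10,11,12,13,15]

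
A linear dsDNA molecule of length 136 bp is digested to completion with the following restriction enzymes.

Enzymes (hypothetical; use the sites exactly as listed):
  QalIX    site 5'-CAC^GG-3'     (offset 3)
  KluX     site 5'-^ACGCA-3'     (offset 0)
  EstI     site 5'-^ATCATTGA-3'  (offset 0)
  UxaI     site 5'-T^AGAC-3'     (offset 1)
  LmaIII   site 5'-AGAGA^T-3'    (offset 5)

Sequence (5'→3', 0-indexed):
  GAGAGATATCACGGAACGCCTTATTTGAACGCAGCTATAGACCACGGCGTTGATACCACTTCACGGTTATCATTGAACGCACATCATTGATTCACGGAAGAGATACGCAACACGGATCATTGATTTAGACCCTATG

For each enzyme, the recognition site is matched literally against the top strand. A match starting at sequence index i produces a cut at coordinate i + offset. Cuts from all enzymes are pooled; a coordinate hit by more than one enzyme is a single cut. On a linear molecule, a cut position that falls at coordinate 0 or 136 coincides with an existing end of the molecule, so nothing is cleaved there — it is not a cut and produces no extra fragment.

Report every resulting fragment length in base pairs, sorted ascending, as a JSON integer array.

Per-enzyme occurrences:
  QalIX (CACGG, off=3): starts [9, 42, 61, 92, 110] → cuts [12, 45, 64, 95, 113]
  KluX (ACGCA, off=0): starts [28, 76, 104] → cuts [28, 76, 104]
  EstI (ATCATTGA, off=0): starts [68, 82, 115] → cuts [68, 82, 115]
  UxaI (TAGAC, off=1): starts [37, 125] → cuts [38, 126]
  LmaIII (AGAGAT, off=5): starts [1, 98] → cuts [6, 103]

Pooled cuts: [6, 12, 28, 38, 45, 64, 68, 76, 82, 95, 103, 104, 113, 115, 126]

Fragments:
  [0,6): 6 bp
  [6,12): 6 bp
  [12,28): 16 bp
  [28,38): 10 bp
  [38,45): 7 bp
  [45,64): 19 bp
  [64,68): 4 bp
  [68,76): 8 bp
  [76,82): 6 bp
  [82,95): 13 bp
  [95,103): 8 bp
  [103,104): 1 bp
  [104,113): 9 bp
  [113,115): 2 bp
  [115,126): 11 bp
  [126,136): 10 bp

[1,2,4,6,6,6,7,8,8,9,10,10,11,13,16,19]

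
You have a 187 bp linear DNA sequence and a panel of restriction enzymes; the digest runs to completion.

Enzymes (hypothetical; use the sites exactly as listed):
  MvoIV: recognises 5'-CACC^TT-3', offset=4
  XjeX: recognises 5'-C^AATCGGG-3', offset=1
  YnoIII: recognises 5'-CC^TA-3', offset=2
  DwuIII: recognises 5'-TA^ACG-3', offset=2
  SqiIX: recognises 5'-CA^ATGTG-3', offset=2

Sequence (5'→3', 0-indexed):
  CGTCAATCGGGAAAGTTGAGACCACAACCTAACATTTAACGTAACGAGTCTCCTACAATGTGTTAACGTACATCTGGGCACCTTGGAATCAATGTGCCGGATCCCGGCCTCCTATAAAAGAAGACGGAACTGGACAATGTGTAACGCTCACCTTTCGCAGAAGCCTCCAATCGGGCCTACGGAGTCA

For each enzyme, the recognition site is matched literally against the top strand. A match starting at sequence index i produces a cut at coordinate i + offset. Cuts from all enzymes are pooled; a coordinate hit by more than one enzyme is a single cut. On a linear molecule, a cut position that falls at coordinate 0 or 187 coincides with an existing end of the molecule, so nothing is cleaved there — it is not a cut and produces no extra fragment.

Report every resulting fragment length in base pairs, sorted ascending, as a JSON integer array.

[4,4,5,7,8,9,9,9,9,10,10,16,17,21,24,25]

Site scan:
  MvoIV (CACCTT, off=4): starts [78, 148] → cuts [82, 152]
  XjeX (CAATCGGG, off=1): starts [3, 167] → cuts [4, 168]
  YnoIII (CCTA, off=2): starts [27, 51, 110, 175] → cuts [29, 53, 112, 177]
  DwuIII (TAACG, off=2): starts [36, 41, 63, 141] → cuts [38, 43, 65, 143]
  SqiIX (CAATGTG, off=2): starts [55, 89, 134] → cuts [57, 91, 136]

All cut coordinates (distinct, sorted): [4, 29, 38, 43, 53, 57, 65, 82, 91, 112, 136, 143, 152, 168, 177]

Fragment lengths:
  [0,4): 4 bp
  [4,29): 25 bp
  [29,38): 9 bp
  [38,43): 5 bp
  [43,53): 10 bp
  [53,57): 4 bp
  [57,65): 8 bp
  [65,82): 17 bp
  [82,91): 9 bp
  [91,112): 21 bp
  [112,136): 24 bp
  [136,143): 7 bp
  [143,152): 9 bp
  [152,168): 16 bp
  [168,177): 9 bp
  [177,187): 10 bp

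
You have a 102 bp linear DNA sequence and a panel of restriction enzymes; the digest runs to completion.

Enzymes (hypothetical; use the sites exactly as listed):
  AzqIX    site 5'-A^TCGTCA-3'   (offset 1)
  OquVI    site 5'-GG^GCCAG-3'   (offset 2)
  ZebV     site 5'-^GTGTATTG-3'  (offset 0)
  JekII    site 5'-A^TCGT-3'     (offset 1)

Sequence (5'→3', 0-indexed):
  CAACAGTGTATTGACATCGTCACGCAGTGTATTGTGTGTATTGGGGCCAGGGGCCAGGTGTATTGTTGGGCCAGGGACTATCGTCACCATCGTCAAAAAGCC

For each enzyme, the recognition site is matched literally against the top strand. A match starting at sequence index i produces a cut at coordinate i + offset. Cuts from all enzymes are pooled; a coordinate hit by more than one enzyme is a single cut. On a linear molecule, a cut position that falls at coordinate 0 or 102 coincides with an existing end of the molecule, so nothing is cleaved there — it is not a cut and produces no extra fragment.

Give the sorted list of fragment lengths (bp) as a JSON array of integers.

[5,5,7,9,9,10,10,11,11,12,13]

Per-enzyme occurrences:
  AzqIX (ATCGTCA, off=1): starts [15, 79, 88] → cuts [16, 80, 89]
  OquVI (GGGCCAG, off=2): starts [43, 50, 67] → cuts [45, 52, 69]
  ZebV (GTGTATTG, off=0): starts [5, 26, 35, 57] → cuts [5, 26, 35, 57]
  JekII (ATCGT, off=1): starts [15, 79, 88] → cuts [16, 80, 89]

All cut coordinates (distinct, sorted): [5, 16, 26, 35, 45, 52, 57, 69, 80, 89]

Fragments:
  [0,5): 5 bp
  [5,16): 11 bp
  [16,26): 10 bp
  [26,35): 9 bp
  [35,45): 10 bp
  [45,52): 7 bp
  [52,57): 5 bp
  [57,69): 12 bp
  [69,80): 11 bp
  [80,89): 9 bp
  [89,102): 13 bp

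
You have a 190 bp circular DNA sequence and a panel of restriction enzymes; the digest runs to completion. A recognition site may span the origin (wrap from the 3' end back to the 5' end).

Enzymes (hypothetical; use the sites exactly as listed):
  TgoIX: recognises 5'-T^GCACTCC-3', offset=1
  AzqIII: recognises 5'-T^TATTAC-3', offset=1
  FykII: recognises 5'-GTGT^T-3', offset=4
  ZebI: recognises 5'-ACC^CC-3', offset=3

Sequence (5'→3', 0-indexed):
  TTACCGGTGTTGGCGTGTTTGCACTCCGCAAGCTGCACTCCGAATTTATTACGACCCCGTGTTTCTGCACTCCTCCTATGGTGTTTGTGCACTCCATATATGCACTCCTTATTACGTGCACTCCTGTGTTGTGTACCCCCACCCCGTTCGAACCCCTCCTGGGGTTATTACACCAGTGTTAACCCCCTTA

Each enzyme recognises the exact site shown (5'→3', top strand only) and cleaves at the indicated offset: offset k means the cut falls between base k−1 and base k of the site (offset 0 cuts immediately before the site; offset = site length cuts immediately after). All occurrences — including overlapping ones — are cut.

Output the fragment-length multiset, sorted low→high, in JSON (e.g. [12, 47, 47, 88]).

Site scan:
  TgoIX TGCACTCC/1: at [19, 33, 65, 87, 100, 116] ⇒ [20, 34, 66, 88, 101, 117]
  AzqIII TTATTAC/1: at [45, 108, 164, 187] ⇒ [46, 109, 165, 188]
  FykII GTGTT/4: at [6, 14, 58, 80, 125, 175] ⇒ [10, 18, 62, 84, 129, 179]
  ZebI ACCCC/3: at [53, 134, 140, 151, 181] ⇒ [56, 137, 143, 154, 184]

Pooled cuts: [10, 18, 20, 34, 46, 56, 62, 66, 84, 88, 101, 109, 117, 129, 137, 143, 154, 165, 179, 184, 188]

Fragments:
  10→18: 8 bp
  18→20: 2 bp
  20→34: 14 bp
  34→46: 12 bp
  46→56: 10 bp
  56→62: 6 bp
  62→66: 4 bp
  66→84: 18 bp
  84→88: 4 bp
  88→101: 13 bp
  101→109: 8 bp
  109→117: 8 bp
  117→129: 12 bp
  129→137: 8 bp
  137→143: 6 bp
  143→154: 11 bp
  154→165: 11 bp
  165→179: 14 bp
  179→184: 5 bp
  184→188: 4 bp
  188→10 (wrap): 190-188+10 = 12 bp

[2,4,4,4,5,6,6,8,8,8,8,10,11,11,12,12,12,13,14,14,18]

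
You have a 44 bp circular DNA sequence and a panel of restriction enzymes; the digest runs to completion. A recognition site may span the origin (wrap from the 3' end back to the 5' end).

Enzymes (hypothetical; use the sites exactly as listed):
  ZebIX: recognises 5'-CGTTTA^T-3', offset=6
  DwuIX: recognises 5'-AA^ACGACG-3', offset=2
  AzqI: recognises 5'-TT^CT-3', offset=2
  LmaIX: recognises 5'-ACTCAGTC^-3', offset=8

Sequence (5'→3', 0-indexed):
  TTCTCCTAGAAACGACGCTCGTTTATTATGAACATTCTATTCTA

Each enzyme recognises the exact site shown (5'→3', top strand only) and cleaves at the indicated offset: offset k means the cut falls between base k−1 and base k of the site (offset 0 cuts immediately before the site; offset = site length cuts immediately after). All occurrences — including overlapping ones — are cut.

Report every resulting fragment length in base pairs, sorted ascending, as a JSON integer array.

[5,5,9,11,14]

Per-enzyme occurrences:
  ZebIX CGTTTAT/6: at [19] ⇒ [25]
  DwuIX AAACGACG/2: at [9] ⇒ [11]
  AzqI TTCT/2: at [0, 34, 39] ⇒ [2, 36, 41]
  LmaIX (ACTCAGTC, off=8): no sites

Pooled cuts: [2, 11, 25, 36, 41]

Fragment lengths:
  2→11: 9 bp
  11→25: 14 bp
  25→36: 11 bp
  36→41: 5 bp
  41→2 (wrap): 44-41+2 = 5 bp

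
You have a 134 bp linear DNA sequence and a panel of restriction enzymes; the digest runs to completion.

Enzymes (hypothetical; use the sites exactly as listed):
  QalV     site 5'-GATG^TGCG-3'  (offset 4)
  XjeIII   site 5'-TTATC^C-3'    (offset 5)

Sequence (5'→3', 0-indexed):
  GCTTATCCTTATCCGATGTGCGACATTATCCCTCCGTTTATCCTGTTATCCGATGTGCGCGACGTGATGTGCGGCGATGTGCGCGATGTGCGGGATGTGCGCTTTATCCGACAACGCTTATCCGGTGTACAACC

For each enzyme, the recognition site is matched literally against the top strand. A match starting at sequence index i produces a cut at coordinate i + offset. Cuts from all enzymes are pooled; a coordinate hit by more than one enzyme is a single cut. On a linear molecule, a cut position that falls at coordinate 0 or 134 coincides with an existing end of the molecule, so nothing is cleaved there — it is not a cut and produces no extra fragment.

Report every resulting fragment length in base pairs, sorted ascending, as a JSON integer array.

[5,5,6,7,8,9,9,10,11,12,12,12,14,14]

Per-enzyme occurrences:
  QalV GATGTGCG/4: at [14, 51, 65, 75, 84, 93] ⇒ [18, 55, 69, 79, 88, 97]
  XjeIII TTATCC/5: at [2, 8, 25, 37, 45, 103, 117] ⇒ [7, 13, 30, 42, 50, 108, 122]

All cut coordinates (distinct, sorted): [7, 13, 18, 30, 42, 50, 55, 69, 79, 88, 97, 108, 122]

Fragments:
  [0,7): 7 bp
  [7,13): 6 bp
  [13,18): 5 bp
  [18,30): 12 bp
  [30,42): 12 bp
  [42,50): 8 bp
  [50,55): 5 bp
  [55,69): 14 bp
  [69,79): 10 bp
  [79,88): 9 bp
  [88,97): 9 bp
  [97,108): 11 bp
  [108,122): 14 bp
  [122,134): 12 bp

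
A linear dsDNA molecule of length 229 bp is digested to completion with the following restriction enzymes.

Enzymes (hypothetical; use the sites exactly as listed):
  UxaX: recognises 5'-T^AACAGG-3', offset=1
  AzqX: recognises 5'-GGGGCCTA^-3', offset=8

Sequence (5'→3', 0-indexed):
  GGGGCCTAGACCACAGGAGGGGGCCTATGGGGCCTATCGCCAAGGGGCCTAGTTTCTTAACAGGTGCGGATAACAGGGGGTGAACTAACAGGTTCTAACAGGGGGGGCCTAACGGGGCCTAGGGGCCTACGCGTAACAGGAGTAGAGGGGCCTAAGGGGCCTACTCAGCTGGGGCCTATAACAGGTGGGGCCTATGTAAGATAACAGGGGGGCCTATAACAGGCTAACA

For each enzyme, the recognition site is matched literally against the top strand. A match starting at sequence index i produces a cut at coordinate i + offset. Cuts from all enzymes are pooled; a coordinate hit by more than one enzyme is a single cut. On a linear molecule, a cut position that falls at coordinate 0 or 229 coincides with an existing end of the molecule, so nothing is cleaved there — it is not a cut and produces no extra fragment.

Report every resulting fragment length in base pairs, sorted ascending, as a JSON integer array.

Site scan:
  UxaX TAACAGG/1: at [57, 70, 85, 95, 133, 178, 201, 216] ⇒ [58, 71, 86, 96, 134, 179, 202, 217]
  AzqX GGGGCCTA/8: at [0, 19, 28, 43, 103, 113, 121, 146, 155, 170, 186, 208] ⇒ [8, 27, 36, 51, 111, 121, 129, 154, 163, 178, 194, 216]

Pooled cuts: [8, 27, 36, 51, 58, 71, 86, 96, 111, 121, 129, 134, 154, 163, 178, 179, 194, 202, 216, 217]

Fragment lengths:
  [0,8): 8 bp
  [8,27): 19 bp
  [27,36): 9 bp
  [36,51): 15 bp
  [51,58): 7 bp
  [58,71): 13 bp
  [71,86): 15 bp
  [86,96): 10 bp
  [96,111): 15 bp
  [111,121): 10 bp
  [121,129): 8 bp
  [129,134): 5 bp
  [134,154): 20 bp
  [154,163): 9 bp
  [163,178): 15 bp
  [178,179): 1 bp
  [179,194): 15 bp
  [194,202): 8 bp
  [202,216): 14 bp
  [216,217): 1 bp
  [217,229): 12 bp

[1,1,5,7,8,8,8,9,9,10,10,12,13,14,15,15,15,15,15,19,20]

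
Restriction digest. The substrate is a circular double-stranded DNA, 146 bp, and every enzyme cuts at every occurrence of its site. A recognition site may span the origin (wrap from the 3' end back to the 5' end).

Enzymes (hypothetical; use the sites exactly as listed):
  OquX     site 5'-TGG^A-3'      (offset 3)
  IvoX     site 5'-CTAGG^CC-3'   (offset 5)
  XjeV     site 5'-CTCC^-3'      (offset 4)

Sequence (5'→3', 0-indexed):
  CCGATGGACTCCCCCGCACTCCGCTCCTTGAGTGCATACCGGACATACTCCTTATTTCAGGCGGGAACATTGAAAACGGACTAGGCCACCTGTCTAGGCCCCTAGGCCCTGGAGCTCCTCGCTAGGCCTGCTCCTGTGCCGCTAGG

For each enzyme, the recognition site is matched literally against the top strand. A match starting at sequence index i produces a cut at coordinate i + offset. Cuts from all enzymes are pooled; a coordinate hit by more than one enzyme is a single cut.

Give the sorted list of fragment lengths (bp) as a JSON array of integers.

Scan for sites:
  OquX (TGGA, off=3): starts [4, 109] → cuts [7, 112]
  IvoX (CTAGGCC, off=5): starts [80, 93, 101, 121, 141] → cuts [0, 85, 98, 106, 126]
  XjeV (CTCC, off=4): starts [8, 18, 23, 47, 114, 130] → cuts [12, 22, 27, 51, 118, 134]

All cut coordinates (distinct, sorted): [0, 7, 12, 22, 27, 51, 85, 98, 106, 112, 118, 126, 134]

Fragment lengths:
  0→7: 7 bp
  7→12: 5 bp
  12→22: 10 bp
  22→27: 5 bp
  27→51: 24 bp
  51→85: 34 bp
  85→98: 13 bp
  98→106: 8 bp
  106→112: 6 bp
  112→118: 6 bp
  118→126: 8 bp
  126→134: 8 bp
  134→0 (wrap): 146-134+0 = 12 bp

[5,5,6,6,7,8,8,8,10,12,13,24,34]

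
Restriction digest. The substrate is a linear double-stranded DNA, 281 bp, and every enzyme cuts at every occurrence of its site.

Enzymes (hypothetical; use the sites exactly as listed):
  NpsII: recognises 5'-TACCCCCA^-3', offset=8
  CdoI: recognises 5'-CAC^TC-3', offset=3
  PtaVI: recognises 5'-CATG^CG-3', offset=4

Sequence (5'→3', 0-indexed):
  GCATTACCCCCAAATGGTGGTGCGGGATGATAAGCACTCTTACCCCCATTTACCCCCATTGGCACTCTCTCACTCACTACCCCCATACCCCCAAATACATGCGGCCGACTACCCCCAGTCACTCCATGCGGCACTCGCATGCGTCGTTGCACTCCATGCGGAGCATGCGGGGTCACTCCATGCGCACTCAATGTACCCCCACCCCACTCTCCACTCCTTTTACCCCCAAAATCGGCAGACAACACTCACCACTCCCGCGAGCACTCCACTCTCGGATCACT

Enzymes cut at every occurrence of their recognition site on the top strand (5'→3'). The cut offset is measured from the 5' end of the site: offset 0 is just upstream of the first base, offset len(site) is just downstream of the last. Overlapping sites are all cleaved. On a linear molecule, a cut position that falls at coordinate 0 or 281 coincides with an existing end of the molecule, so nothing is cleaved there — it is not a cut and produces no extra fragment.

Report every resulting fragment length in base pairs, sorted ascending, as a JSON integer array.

[5,5,5,6,6,6,6,6,7,7,7,7,8,8,8,9,9,10,11,11,12,12,12,12,14,14,16,17,25]

Per-enzyme occurrences:
  NpsII TACCCCCA/8: at [4, 40, 50, 77, 85, 109, 193, 220] ⇒ [12, 48, 58, 85, 93, 117, 201, 228]
  CdoI CACTC/3: at [34, 62, 70, 119, 131, 149, 173, 184, 204, 211, 242, 249, 261, 266] ⇒ [37, 65, 73, 122, 134, 152, 176, 187, 207, 214, 245, 252, 264, 269]
  PtaVI CATGCG/4: at [97, 124, 137, 154, 163, 178] ⇒ [101, 128, 141, 158, 167, 182]

All cut coordinates (distinct, sorted): [12, 37, 48, 58, 65, 73, 85, 93, 101, 117, 122, 128, 134, 141, 152, 158, 167, 176, 182, 187, 201, 207, 214, 228, 245, 252, 264, 269]

Fragment lengths:
  [0,12): 12 bp
  [12,37): 25 bp
  [37,48): 11 bp
  [48,58): 10 bp
  [58,65): 7 bp
  [65,73): 8 bp
  [73,85): 12 bp
  [85,93): 8 bp
  [93,101): 8 bp
  [101,117): 16 bp
  [117,122): 5 bp
  [122,128): 6 bp
  [128,134): 6 bp
  [134,141): 7 bp
  [141,152): 11 bp
  [152,158): 6 bp
  [158,167): 9 bp
  [167,176): 9 bp
  [176,182): 6 bp
  [182,187): 5 bp
  [187,201): 14 bp
  [201,207): 6 bp
  [207,214): 7 bp
  [214,228): 14 bp
  [228,245): 17 bp
  [245,252): 7 bp
  [252,264): 12 bp
  [264,269): 5 bp
  [269,281): 12 bp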